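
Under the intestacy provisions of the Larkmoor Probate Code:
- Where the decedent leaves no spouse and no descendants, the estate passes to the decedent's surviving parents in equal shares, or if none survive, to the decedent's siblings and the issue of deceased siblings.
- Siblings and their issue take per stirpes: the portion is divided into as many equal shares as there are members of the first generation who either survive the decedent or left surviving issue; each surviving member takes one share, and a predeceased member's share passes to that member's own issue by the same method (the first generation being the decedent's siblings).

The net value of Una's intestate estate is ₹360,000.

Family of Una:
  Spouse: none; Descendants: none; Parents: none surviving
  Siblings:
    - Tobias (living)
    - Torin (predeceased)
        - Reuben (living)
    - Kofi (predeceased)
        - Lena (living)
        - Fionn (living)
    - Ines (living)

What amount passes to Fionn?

Fionn receives ₹45,000.

The entire ₹360,000 passes to the siblings and their issue.
That amount (₹360,000) is divided into 4 shares of ₹90,000: Tobias and Ines each take ₹90,000; Torin's ₹90,000 share passes to Torin's issue; Kofi's ₹90,000 share passes to Kofi's issue.
Torin's share (₹90,000) passes entirely to Reuben.
Kofi's share (₹90,000) is divided into 2 shares of ₹45,000: Lena and Fionn each take ₹45,000.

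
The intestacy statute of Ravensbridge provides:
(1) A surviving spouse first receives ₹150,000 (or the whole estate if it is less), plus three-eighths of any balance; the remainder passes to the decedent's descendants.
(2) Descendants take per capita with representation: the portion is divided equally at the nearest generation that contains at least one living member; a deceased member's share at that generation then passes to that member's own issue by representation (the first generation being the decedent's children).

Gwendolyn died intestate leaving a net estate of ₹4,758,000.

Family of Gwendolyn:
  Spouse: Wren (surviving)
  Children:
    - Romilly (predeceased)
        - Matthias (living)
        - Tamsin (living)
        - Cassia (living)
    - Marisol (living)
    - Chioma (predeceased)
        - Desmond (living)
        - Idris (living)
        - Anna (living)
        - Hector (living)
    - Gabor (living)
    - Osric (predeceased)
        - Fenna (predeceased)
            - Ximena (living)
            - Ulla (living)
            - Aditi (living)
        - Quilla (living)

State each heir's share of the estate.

Wren: ₹1,878,000; Matthias: ₹192,000; Tamsin: ₹192,000; Cassia: ₹192,000; Marisol: ₹576,000; Desmond: ₹144,000; Idris: ₹144,000; Anna: ₹144,000; Hector: ₹144,000; Gabor: ₹576,000; Ximena: ₹96,000; Ulla: ₹96,000; Aditi: ₹96,000; Quilla: ₹288,000

Wren first takes ₹150,000, leaving a balance of ₹4,608,000. Wren then takes three-eighths of the balance (₹1,728,000), for a total of ₹1,878,000. The remaining ₹2,880,000 passes to the descendants.
The descendants' portion (₹2,880,000) is divided into 5 shares of ₹576,000: Marisol and Gabor each take ₹576,000; Romilly's ₹576,000 share passes to Romilly's issue; Chioma's ₹576,000 share passes to Chioma's issue; Osric's ₹576,000 share passes to Osric's issue.
Romilly's share (₹576,000) is divided into 3 shares of ₹192,000: Matthias, Tamsin, and Cassia each take ₹192,000.
Chioma's share (₹576,000) is divided into 4 shares of ₹144,000: Desmond, Idris, Anna, and Hector each take ₹144,000.
Osric's share (₹576,000) is divided into 2 shares of ₹288,000: Quilla takes ₹288,000; Fenna's ₹288,000 share passes to Fenna's issue.
Fenna's share (₹288,000) is divided into 3 shares of ₹96,000: Ximena, Ulla, and Aditi each take ₹96,000.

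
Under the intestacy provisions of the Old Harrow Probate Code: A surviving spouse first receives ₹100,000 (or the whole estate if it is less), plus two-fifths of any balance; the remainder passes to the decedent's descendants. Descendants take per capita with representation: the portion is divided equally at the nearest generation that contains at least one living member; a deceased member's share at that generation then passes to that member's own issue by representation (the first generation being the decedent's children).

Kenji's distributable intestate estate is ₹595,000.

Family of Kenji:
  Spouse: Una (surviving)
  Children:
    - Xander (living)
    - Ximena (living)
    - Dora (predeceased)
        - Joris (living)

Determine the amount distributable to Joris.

Una first takes ₹100,000, leaving a balance of ₹495,000. Una then takes two-fifths of the balance (₹198,000), for a total of ₹298,000. The remaining ₹297,000 passes to the descendants.
The descendants' portion (₹297,000) is divided into 3 shares of ₹99,000: Xander and Ximena each take ₹99,000; Dora's ₹99,000 share passes to Dora's issue.
Dora's share (₹99,000) passes entirely to Joris.

Joris receives ₹99,000.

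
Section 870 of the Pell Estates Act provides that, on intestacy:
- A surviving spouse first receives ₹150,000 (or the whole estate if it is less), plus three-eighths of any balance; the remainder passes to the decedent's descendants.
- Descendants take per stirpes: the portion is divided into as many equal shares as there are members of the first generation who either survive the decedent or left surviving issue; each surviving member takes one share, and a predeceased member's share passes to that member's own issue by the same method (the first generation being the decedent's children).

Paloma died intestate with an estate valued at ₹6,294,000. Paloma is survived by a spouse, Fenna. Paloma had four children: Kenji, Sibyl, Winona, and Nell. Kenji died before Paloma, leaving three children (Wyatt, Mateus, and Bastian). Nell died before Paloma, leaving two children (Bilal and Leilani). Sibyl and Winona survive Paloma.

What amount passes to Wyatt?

Fenna first takes ₹150,000, leaving a balance of ₹6,144,000. Fenna then takes three-eighths of the balance (₹2,304,000), for a total of ₹2,454,000. The remaining ₹3,840,000 passes to the descendants.
The descendants' portion (₹3,840,000) is divided into 4 shares of ₹960,000: Sibyl and Winona each take ₹960,000; Kenji's ₹960,000 share passes to Kenji's issue; Nell's ₹960,000 share passes to Nell's issue.
Kenji's share (₹960,000) is divided into 3 shares of ₹320,000: Wyatt, Mateus, and Bastian each take ₹320,000.
Nell's share (₹960,000) is divided into 2 shares of ₹480,000: Bilal and Leilani each take ₹480,000.

Wyatt receives ₹320,000.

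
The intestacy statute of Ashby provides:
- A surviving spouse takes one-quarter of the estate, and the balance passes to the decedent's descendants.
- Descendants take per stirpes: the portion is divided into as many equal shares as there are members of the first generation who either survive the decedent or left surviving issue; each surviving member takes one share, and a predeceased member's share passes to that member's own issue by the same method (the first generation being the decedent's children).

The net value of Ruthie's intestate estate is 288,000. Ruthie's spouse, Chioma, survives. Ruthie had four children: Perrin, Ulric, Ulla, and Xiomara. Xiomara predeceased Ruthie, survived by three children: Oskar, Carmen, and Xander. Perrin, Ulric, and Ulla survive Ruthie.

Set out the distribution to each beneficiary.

Chioma takes one-quarter of 288,000 = 72,000. The remaining 216,000 passes to the descendants.
The descendants' portion (216,000) is divided into 4 shares of 54,000: Perrin, Ulric, and Ulla each take 54,000; Xiomara's 54,000 share passes to Xiomara's issue.
Xiomara's share (54,000) is divided into 3 shares of 18,000: Oskar, Carmen, and Xander each take 18,000.

Chioma: 72,000; Perrin: 54,000; Ulric: 54,000; Ulla: 54,000; Oskar: 18,000; Carmen: 18,000; Xander: 18,000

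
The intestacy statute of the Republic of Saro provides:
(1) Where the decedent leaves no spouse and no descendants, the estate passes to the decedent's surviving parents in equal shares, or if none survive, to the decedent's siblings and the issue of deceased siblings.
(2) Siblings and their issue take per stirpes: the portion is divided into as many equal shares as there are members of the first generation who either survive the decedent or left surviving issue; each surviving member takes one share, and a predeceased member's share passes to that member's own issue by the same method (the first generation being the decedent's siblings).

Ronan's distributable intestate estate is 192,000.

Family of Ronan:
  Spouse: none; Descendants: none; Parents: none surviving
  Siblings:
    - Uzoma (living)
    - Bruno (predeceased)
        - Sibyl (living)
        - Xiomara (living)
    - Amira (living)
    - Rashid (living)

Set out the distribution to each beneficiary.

Uzoma: 48,000; Sibyl: 24,000; Xiomara: 24,000; Amira: 48,000; Rashid: 48,000

The entire 192,000 passes to the siblings and their issue.
That amount (192,000) is divided into 4 shares of 48,000: Uzoma, Amira, and Rashid each take 48,000; Bruno's 48,000 share passes to Bruno's issue.
Bruno's share (48,000) is divided into 2 shares of 24,000: Sibyl and Xiomara each take 24,000.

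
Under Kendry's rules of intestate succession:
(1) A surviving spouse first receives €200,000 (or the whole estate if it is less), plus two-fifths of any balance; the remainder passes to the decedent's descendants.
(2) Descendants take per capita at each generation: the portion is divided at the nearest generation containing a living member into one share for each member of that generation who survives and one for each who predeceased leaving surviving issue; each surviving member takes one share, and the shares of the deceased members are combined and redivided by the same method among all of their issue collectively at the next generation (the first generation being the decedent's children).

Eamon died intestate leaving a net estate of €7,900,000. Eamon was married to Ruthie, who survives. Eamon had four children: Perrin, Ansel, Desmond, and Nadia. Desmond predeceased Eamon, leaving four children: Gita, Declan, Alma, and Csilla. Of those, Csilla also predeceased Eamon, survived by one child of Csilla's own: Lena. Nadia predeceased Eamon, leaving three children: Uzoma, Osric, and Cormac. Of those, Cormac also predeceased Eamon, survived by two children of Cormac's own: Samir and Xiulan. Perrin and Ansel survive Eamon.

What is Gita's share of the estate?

Ruthie first takes €200,000, leaving a balance of €7,700,000. Ruthie then takes two-fifths of the balance (€3,080,000), for a total of €3,280,000. The remaining €4,620,000 passes to the descendants.
The descendants' portion (€4,620,000) is divided at the children's generation into 4 shares of €1,155,000. Perrin and Ansel each take €1,155,000. The 2 shares of the deceased (Desmond and Nadia) are combined into a pool of €2,310,000.
That pool (€2,310,000) is divided at the grandchildren's generation into 7 shares of €330,000. Gita, Declan, Alma, Uzoma, and Osric each take €330,000. The 2 shares of the deceased (Csilla and Cormac) are combined into a pool of €660,000.
That pool (€660,000) is divided at the great-grandchildren's generation equally among Lena, Samir, and Xiulan: €220,000 each.

Gita receives €330,000.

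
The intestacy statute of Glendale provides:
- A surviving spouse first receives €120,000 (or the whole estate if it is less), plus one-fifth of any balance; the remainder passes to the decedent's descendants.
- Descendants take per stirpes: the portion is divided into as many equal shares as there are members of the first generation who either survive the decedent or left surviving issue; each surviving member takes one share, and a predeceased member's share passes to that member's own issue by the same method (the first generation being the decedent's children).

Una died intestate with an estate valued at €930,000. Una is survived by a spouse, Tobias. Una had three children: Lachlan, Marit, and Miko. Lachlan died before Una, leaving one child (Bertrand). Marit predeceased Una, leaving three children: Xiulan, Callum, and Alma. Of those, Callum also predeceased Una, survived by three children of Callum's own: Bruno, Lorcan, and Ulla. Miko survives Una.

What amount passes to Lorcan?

Tobias first takes €120,000, leaving a balance of €810,000. Tobias then takes one-fifth of the balance (€162,000), for a total of €282,000. The remaining €648,000 passes to the descendants.
The descendants' portion (€648,000) is divided into 3 shares of €216,000: Miko takes €216,000; Lachlan's €216,000 share passes to Lachlan's issue; Marit's €216,000 share passes to Marit's issue.
Lachlan's share (€216,000) passes entirely to Bertrand.
Marit's share (€216,000) is divided into 3 shares of €72,000: Xiulan and Alma each take €72,000; Callum's €72,000 share passes to Callum's issue.
Callum's share (€72,000) is divided into 3 shares of €24,000: Bruno, Lorcan, and Ulla each take €24,000.

Lorcan receives €24,000.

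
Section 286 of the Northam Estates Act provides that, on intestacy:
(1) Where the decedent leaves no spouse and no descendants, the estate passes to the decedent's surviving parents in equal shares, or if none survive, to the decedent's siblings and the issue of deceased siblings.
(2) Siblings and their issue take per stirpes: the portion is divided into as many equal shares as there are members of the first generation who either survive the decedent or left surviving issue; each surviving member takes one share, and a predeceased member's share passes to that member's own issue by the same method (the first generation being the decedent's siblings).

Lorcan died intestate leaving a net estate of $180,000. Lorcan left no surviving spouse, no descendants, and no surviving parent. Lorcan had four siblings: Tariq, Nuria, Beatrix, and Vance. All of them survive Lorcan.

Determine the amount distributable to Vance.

The entire $180,000 passes to the siblings and their issue.
That amount ($180,000) is divided into 4 shares of $45,000: Tariq, Nuria, Beatrix, and Vance each take $45,000.

Vance receives $45,000.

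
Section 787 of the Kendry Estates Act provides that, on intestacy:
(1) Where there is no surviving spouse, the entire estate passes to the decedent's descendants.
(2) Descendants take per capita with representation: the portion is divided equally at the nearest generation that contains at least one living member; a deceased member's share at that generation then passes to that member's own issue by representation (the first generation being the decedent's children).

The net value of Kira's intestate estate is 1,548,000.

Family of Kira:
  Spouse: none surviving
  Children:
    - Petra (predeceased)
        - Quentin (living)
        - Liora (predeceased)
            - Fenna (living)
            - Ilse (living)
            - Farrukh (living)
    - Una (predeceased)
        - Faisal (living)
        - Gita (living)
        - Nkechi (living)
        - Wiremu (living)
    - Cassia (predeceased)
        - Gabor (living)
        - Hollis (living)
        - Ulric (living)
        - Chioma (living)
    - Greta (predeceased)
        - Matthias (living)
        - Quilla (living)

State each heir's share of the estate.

Quentin: 129,000; Fenna: 43,000; Ilse: 43,000; Farrukh: 43,000; Faisal: 129,000; Gita: 129,000; Nkechi: 129,000; Wiremu: 129,000; Gabor: 129,000; Hollis: 129,000; Ulric: 129,000; Chioma: 129,000; Matthias: 129,000; Quilla: 129,000

The entire 1,548,000 passes to the descendants.
No child survives, so the initial division is made at the grandchildren's generation.
That amount (1,548,000) is divided into 12 shares of 129,000: Quentin, Faisal, Gita, Nkechi, Wiremu, Gabor, Hollis, Ulric, Chioma, Matthias, and Quilla each take 129,000; Liora's 129,000 share passes to Liora's issue.
Liora's share (129,000) is divided into 3 shares of 43,000: Fenna, Ilse, and Farrukh each take 43,000.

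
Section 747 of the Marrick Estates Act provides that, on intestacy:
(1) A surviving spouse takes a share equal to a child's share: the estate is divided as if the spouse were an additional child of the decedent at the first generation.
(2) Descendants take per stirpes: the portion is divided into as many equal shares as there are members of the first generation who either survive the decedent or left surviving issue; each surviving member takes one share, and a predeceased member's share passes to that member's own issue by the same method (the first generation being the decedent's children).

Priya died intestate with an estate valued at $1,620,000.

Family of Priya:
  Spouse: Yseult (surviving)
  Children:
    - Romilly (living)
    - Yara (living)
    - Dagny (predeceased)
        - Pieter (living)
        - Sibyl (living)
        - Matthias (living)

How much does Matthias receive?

Matthias receives $135,000.

The spouse counts as an additional share at the children's level, so there are 4 primary shares of $405,000. Yseult takes one such share ($405,000).
The children's combined portion ($1,215,000) is divided into 3 shares of $405,000: Romilly and Yara each take $405,000; Dagny's $405,000 share passes to Dagny's issue.
Dagny's share ($405,000) is divided into 3 shares of $135,000: Pieter, Sibyl, and Matthias each take $135,000.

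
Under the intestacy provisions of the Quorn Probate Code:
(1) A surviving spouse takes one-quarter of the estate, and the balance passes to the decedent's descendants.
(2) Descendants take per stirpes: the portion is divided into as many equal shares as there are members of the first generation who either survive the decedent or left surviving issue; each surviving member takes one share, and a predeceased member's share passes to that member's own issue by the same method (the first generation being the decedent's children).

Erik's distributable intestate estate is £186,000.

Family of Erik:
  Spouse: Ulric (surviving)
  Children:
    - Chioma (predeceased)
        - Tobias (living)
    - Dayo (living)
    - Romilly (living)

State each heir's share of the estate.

Ulric: £46,500; Tobias: £46,500; Dayo: £46,500; Romilly: £46,500

Ulric takes one-quarter of £186,000 = £46,500. The remaining £139,500 passes to the descendants.
The descendants' portion (£139,500) is divided into 3 shares of £46,500: Dayo and Romilly each take £46,500; Chioma's £46,500 share passes to Chioma's issue.
Chioma's share (£46,500) passes entirely to Tobias.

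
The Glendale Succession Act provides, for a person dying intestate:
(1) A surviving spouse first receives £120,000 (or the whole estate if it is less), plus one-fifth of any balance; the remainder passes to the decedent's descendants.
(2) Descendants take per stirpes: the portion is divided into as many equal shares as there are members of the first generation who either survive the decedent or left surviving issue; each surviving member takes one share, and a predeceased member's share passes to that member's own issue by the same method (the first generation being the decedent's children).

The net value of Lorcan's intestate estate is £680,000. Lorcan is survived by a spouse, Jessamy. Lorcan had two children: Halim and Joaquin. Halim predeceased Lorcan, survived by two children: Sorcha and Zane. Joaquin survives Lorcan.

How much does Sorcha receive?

Jessamy first takes £120,000, leaving a balance of £560,000. Jessamy then takes one-fifth of the balance (£112,000), for a total of £232,000. The remaining £448,000 passes to the descendants.
The descendants' portion (£448,000) is divided into 2 shares of £224,000: Joaquin takes £224,000; Halim's £224,000 share passes to Halim's issue.
Halim's share (£224,000) is divided into 2 shares of £112,000: Sorcha and Zane each take £112,000.

Sorcha receives £112,000.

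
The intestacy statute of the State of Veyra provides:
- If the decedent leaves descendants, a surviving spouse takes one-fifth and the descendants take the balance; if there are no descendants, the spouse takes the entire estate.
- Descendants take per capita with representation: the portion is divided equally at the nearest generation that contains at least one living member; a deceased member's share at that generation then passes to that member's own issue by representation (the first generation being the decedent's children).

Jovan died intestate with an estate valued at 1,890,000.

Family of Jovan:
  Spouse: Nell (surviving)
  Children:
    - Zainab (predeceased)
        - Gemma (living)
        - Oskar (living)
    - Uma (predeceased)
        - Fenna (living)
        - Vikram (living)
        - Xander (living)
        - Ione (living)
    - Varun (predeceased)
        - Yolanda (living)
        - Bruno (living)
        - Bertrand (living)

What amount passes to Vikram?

Nell takes one-fifth of 1,890,000 = 378,000. The remaining 1,512,000 passes to the descendants.
No child survives, so the initial division is made at the grandchildren's generation.
The descendants' portion (1,512,000) is divided into 9 shares of 168,000: Gemma, Oskar, Fenna, Vikram, Xander, Ione, Yolanda, Bruno, and Bertrand each take 168,000.

Vikram receives 168,000.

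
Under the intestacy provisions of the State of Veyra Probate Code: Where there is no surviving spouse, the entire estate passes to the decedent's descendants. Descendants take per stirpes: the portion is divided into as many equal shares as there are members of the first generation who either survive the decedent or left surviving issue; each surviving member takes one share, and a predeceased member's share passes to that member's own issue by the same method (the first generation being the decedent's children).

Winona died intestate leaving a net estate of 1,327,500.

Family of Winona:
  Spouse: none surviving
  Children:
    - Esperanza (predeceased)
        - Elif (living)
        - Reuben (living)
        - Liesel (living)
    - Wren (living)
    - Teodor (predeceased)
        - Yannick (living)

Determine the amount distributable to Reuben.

The entire 1,327,500 passes to the descendants.
That amount (1,327,500) is divided into 3 shares of 442,500: Wren takes 442,500; Esperanza's 442,500 share passes to Esperanza's issue; Teodor's 442,500 share passes to Teodor's issue.
Esperanza's share (442,500) is divided into 3 shares of 147,500: Elif, Reuben, and Liesel each take 147,500.
Teodor's share (442,500) passes entirely to Yannick.

Reuben receives 147,500.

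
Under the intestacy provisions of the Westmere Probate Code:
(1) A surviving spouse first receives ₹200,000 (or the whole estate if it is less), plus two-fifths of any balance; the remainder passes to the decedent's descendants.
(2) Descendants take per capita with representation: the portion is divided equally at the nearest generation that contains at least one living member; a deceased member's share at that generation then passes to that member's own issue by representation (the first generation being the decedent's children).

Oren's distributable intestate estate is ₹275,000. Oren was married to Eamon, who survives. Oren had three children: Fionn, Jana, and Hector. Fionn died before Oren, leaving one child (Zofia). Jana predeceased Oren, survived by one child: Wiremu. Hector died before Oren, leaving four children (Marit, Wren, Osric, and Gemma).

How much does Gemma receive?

Eamon first takes ₹200,000, leaving a balance of ₹75,000. Eamon then takes two-fifths of the balance (₹30,000), for a total of ₹230,000. The remaining ₹45,000 passes to the descendants.
No child survives, so the initial division is made at the grandchildren's generation.
The descendants' portion (₹45,000) is divided into 6 shares of ₹7,500: Zofia, Wiremu, Marit, Wren, Osric, and Gemma each take ₹7,500.

Gemma receives ₹7,500.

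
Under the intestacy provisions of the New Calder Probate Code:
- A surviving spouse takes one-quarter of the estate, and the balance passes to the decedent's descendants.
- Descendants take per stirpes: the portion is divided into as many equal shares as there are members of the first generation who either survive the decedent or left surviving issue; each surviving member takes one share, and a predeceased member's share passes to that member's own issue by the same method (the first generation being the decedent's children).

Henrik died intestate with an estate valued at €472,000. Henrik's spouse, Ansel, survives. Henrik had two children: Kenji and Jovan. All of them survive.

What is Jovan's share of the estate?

Ansel takes one-quarter of €472,000 = €118,000. The remaining €354,000 passes to the descendants.
The descendants' portion (€354,000) is divided into 2 shares of €177,000: Kenji and Jovan each take €177,000.

Jovan receives €177,000.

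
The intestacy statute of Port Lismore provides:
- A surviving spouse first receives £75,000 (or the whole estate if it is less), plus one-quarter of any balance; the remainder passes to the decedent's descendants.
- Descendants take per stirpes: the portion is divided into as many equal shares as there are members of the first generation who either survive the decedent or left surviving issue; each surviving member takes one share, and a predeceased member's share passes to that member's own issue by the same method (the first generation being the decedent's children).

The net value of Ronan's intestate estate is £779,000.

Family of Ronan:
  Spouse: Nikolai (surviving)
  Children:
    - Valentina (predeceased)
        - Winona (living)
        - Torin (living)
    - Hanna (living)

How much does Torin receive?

Nikolai first takes £75,000, leaving a balance of £704,000. Nikolai then takes one-quarter of the balance (£176,000), for a total of £251,000. The remaining £528,000 passes to the descendants.
The descendants' portion (£528,000) is divided into 2 shares of £264,000: Hanna takes £264,000; Valentina's £264,000 share passes to Valentina's issue.
Valentina's share (£264,000) is divided into 2 shares of £132,000: Winona and Torin each take £132,000.

Torin receives £132,000.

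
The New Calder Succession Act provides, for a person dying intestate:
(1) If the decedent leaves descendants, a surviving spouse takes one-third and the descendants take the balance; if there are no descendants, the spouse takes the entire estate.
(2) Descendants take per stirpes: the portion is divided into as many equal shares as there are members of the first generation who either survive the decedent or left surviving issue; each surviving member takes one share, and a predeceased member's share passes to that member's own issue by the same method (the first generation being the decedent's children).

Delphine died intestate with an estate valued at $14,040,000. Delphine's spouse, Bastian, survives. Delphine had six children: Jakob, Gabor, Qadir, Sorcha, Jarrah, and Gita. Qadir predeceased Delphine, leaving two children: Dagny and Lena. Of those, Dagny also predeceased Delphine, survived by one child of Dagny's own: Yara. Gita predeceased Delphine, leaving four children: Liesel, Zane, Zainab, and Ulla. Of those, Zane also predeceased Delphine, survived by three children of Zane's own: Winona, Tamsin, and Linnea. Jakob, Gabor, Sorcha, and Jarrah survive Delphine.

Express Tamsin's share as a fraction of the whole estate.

Tamsin receives 1/108 of the estate.

Bastian takes one-third of $14,040,000 = $4,680,000. The remaining $9,360,000 passes to the descendants.
The descendants' portion ($9,360,000) is divided into 6 shares of $1,560,000: Jakob, Gabor, Sorcha, and Jarrah each take $1,560,000; Qadir's $1,560,000 share passes to Qadir's issue; Gita's $1,560,000 share passes to Gita's issue.
Qadir's share ($1,560,000) is divided into 2 shares of $780,000: Lena takes $780,000; Dagny's $780,000 share passes to Dagny's issue.
Dagny's share ($780,000) passes entirely to Yara.
Gita's share ($1,560,000) is divided into 4 shares of $390,000: Liesel, Zainab, and Ulla each take $390,000; Zane's $390,000 share passes to Zane's issue.
Zane's share ($390,000) is divided into 3 shares of $130,000: Winona, Tamsin, and Linnea each take $130,000.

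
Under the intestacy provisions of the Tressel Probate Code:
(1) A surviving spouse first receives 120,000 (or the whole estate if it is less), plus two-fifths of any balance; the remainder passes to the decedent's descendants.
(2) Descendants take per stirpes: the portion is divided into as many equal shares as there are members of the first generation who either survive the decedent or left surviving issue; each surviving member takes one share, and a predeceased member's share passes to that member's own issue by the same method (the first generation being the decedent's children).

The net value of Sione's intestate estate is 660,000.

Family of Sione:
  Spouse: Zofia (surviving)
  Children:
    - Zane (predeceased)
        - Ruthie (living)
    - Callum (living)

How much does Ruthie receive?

Zofia first takes 120,000, leaving a balance of 540,000. Zofia then takes two-fifths of the balance (216,000), for a total of 336,000. The remaining 324,000 passes to the descendants.
The descendants' portion (324,000) is divided into 2 shares of 162,000: Callum takes 162,000; Zane's 162,000 share passes to Zane's issue.
Zane's share (162,000) passes entirely to Ruthie.

Ruthie receives 162,000.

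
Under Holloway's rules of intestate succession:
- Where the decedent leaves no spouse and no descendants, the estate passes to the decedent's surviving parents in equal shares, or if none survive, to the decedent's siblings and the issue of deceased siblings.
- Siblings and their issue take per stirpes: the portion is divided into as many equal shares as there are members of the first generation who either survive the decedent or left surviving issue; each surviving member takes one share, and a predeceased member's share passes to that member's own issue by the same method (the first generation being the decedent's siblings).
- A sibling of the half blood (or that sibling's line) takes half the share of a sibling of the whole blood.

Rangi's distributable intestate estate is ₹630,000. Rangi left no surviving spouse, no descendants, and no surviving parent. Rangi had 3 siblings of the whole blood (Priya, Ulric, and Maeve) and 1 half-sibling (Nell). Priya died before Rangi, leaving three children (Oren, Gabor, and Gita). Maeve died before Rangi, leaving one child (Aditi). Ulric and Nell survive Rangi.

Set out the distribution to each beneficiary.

Oren: ₹60,000; Gabor: ₹60,000; Gita: ₹60,000; Ulric: ₹180,000; Aditi: ₹180,000; Nell: ₹90,000

The entire ₹630,000 passes to the siblings and their issue.
Counting each half-blood sibling's line as half a unit, there are 7/2 units in ₹630,000, so one unit is ₹180,000. Whole-blood lines (Priya, Ulric, and Maeve) take ₹180,000 each; half-blood lines (Nell) take ₹90,000 each.
Priya's share (₹180,000) is divided into 3 shares of ₹60,000: Oren, Gabor, and Gita each take ₹60,000.
Maeve's share (₹180,000) passes entirely to Aditi.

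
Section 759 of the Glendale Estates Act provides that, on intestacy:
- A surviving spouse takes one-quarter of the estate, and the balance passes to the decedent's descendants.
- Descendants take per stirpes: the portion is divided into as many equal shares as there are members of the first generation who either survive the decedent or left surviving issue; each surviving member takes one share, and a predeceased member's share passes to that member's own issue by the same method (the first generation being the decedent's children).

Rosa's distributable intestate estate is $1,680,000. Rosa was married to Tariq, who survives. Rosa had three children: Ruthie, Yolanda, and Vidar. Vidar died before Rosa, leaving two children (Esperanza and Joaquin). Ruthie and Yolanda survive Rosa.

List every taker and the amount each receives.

Tariq takes one-quarter of $1,680,000 = $420,000. The remaining $1,260,000 passes to the descendants.
The descendants' portion ($1,260,000) is divided into 3 shares of $420,000: Ruthie and Yolanda each take $420,000; Vidar's $420,000 share passes to Vidar's issue.
Vidar's share ($420,000) is divided into 2 shares of $210,000: Esperanza and Joaquin each take $210,000.

Tariq: $420,000; Ruthie: $420,000; Yolanda: $420,000; Esperanza: $210,000; Joaquin: $210,000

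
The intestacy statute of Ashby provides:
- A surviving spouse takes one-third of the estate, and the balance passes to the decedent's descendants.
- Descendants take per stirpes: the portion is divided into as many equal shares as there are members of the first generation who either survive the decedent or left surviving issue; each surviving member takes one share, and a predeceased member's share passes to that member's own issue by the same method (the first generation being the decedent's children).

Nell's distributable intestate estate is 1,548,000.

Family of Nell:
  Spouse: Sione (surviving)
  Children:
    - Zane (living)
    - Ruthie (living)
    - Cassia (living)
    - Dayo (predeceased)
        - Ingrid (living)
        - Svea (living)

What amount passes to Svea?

Svea receives 129,000.

Sione takes one-third of 1,548,000 = 516,000. The remaining 1,032,000 passes to the descendants.
The descendants' portion (1,032,000) is divided into 4 shares of 258,000: Zane, Ruthie, and Cassia each take 258,000; Dayo's 258,000 share passes to Dayo's issue.
Dayo's share (258,000) is divided into 2 shares of 129,000: Ingrid and Svea each take 129,000.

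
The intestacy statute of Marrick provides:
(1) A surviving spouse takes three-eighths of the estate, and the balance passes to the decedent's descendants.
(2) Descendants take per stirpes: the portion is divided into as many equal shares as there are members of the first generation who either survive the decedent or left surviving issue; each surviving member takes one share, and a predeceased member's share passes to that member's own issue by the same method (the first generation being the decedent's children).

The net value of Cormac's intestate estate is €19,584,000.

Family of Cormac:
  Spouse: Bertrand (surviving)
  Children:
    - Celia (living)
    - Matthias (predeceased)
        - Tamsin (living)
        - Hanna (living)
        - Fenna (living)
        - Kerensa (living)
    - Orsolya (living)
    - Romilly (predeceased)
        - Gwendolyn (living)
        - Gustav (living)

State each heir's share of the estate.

Bertrand: €7,344,000; Celia: €3,060,000; Tamsin: €765,000; Hanna: €765,000; Fenna: €765,000; Kerensa: €765,000; Orsolya: €3,060,000; Gwendolyn: €1,530,000; Gustav: €1,530,000

Bertrand takes three-eighths of €19,584,000 = €7,344,000. The remaining €12,240,000 passes to the descendants.
The descendants' portion (€12,240,000) is divided into 4 shares of €3,060,000: Celia and Orsolya each take €3,060,000; Matthias's €3,060,000 share passes to Matthias's issue; Romilly's €3,060,000 share passes to Romilly's issue.
Matthias's share (€3,060,000) is divided into 4 shares of €765,000: Tamsin, Hanna, Fenna, and Kerensa each take €765,000.
Romilly's share (€3,060,000) is divided into 2 shares of €1,530,000: Gwendolyn and Gustav each take €1,530,000.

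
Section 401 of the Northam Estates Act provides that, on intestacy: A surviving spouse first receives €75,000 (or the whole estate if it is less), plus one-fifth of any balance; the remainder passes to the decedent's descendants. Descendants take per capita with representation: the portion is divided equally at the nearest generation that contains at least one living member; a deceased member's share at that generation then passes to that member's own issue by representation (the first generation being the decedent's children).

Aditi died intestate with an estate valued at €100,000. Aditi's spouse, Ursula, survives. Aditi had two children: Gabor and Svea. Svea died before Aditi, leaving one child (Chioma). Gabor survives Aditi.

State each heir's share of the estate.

Ursula first takes €75,000, leaving a balance of €25,000. Ursula then takes one-fifth of the balance (€5,000), for a total of €80,000. The remaining €20,000 passes to the descendants.
The descendants' portion (€20,000) is divided into 2 shares of €10,000: Gabor takes €10,000; Svea's €10,000 share passes to Svea's issue.
Svea's share (€10,000) passes entirely to Chioma.

Ursula: €80,000; Gabor: €10,000; Chioma: €10,000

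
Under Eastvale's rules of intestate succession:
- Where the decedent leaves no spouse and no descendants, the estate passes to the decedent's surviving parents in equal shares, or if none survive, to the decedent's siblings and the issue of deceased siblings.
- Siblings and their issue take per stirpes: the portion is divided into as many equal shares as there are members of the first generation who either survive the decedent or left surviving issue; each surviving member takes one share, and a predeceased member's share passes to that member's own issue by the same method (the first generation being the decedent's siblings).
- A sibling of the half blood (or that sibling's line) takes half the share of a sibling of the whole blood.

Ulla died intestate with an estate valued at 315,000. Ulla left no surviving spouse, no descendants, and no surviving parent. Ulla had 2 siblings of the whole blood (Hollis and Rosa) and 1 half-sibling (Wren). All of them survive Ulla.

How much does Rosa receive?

The entire 315,000 passes to the siblings and their issue.
Counting each half-blood sibling's line as half a unit, there are 5/2 units in 315,000, so one unit is 126,000. Whole-blood lines (Hollis and Rosa) take 126,000 each; half-blood lines (Wren) take 63,000 each.

Rosa receives 126,000.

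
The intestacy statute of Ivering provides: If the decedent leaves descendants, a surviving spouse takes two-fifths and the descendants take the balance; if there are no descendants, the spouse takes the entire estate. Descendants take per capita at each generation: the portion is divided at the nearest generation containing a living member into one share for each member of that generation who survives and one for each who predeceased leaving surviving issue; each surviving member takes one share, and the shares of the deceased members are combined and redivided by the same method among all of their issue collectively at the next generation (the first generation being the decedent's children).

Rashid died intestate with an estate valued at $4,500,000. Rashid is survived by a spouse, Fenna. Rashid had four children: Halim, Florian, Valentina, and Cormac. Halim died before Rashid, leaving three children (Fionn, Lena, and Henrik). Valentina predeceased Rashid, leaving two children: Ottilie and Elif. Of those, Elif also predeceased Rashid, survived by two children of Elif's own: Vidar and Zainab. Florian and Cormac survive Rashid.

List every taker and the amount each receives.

Fenna takes two-fifths of $4,500,000 = $1,800,000. The remaining $2,700,000 passes to the descendants.
The descendants' portion ($2,700,000) is divided at the children's generation into 4 shares of $675,000. Florian and Cormac each take $675,000. The 2 shares of the deceased (Halim and Valentina) are combined into a pool of $1,350,000.
That pool ($1,350,000) is divided at the grandchildren's generation into 5 shares of $270,000. Fionn, Lena, Henrik, and Ottilie each take $270,000. The remaining share for the deceased Elif ($270,000) is carried to the next generation.
That pool ($270,000) is divided at the great-grandchildren's generation equally among Vidar and Zainab: $135,000 each.

Fenna: $1,800,000; Fionn: $270,000; Lena: $270,000; Henrik: $270,000; Florian: $675,000; Ottilie: $270,000; Vidar: $135,000; Zainab: $135,000; Cormac: $675,000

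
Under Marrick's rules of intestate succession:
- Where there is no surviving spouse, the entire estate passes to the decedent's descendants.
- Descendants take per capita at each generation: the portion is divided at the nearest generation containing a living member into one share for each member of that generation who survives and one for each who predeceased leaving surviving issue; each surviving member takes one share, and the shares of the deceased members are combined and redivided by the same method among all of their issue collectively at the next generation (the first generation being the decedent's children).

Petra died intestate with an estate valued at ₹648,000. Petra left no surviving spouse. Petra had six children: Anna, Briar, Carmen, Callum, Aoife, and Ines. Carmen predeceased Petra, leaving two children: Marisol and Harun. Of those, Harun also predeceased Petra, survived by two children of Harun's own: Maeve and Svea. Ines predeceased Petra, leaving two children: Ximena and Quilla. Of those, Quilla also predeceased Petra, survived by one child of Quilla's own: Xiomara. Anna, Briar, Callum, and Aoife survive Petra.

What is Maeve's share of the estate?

Maeve receives ₹36,000.

The entire ₹648,000 passes to the descendants.
That amount (₹648,000) is divided at the children's generation into 6 shares of ₹108,000. Anna, Briar, Callum, and Aoife each take ₹108,000. The 2 shares of the deceased (Carmen and Ines) are combined into a pool of ₹216,000.
That pool (₹216,000) is divided at the grandchildren's generation into 4 shares of ₹54,000. Marisol and Ximena each take ₹54,000. The 2 shares of the deceased (Harun and Quilla) are combined into a pool of ₹108,000.
That pool (₹108,000) is divided at the great-grandchildren's generation equally among Maeve, Svea, and Xiomara: ₹36,000 each.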